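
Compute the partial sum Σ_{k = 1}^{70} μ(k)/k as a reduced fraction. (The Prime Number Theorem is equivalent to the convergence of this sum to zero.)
Σ μ(k)/k = 336338530534578047569/224523472888007630167974

Values of μ(k) for 1 ≤ k ≤ 70: μ(1) = 1, μ(2) = -1, μ(3) = -1, μ(5) = -1, μ(6) = 1, μ(7) = -1, μ(10) = 1, μ(11) = -1, μ(13) = -1, μ(14) = 1, μ(15) = 1, μ(17) = -1, μ(19) = -1, μ(21) = 1, μ(22) = 1, μ(23) = -1, μ(26) = 1, μ(29) = -1, μ(30) = -1, μ(31) = -1, μ(33) = 1, μ(34) = 1, μ(35) = 1, μ(37) = -1, μ(38) = 1, μ(39) = 1, μ(41) = -1, μ(42) = -1, μ(43) = -1, μ(46) = 1, μ(47) = -1, μ(51) = 1, μ(53) = -1, μ(55) = 1, μ(57) = 1, μ(58) = 1, μ(59) = -1, μ(61) = -1, μ(62) = 1, μ(65) = 1, μ(66) = -1, μ(67) = -1, μ(69) = 1, μ(70) = -1, with μ = 0 on non-squarefree integers. Summing μ(k)/k for k where μ(k) ≠ 0 gives 336338530534578047569/224523472888007630167974 ≈ 0.0015. (PNT ⟺ this sum → 0 as n → ∞.)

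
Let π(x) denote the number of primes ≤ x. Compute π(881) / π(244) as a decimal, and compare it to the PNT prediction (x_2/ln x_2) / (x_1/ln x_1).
π(881)/π(244) = 152/53 ≈ 2.8679;  PNT prediction ≈ 2.9270.

π(244) = 53 and π(881) = 152, so π(881)/π(244) ≈ 2.8679. The PNT-predicted ratio is (881/ln(881)) / (244/ln(244)) ≈ 2.9270. The two agree to within a few percent, as expected.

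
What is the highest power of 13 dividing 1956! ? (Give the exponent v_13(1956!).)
v_13(1956!) = 161

Legendre's formula: v_p(n!) = Σ_{k ≥ 1} ⌊n / p^k⌋. For p = 13, n = 1956, the terms are:
  ⌊1956/13^1⌋ = ⌊1956/13⌋ = 150
  ⌊1956/13^2⌋ = ⌊1956/169⌋ = 11
(the next term ⌊1956/13^3⌋ = 0, terminating the sum). Summing: v_13(1956!) = 150 + 11 = 161.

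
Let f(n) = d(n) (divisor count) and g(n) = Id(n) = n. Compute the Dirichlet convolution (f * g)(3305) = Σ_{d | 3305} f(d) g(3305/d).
(d * Id)(3305) = 4641

Divisors of 3305: [1, 5, 661, 3305]. For each d | 3305:
  d = 1: d(1) · Id(3305/1) = 1 · 3305 = 3305
  d = 5: d(5) · Id(3305/5) = 2 · 661 = 1322
  d = 661: d(661) · Id(3305/661) = 2 · 5 = 10
  d = 3305: d(3305) · Id(3305/3305) = 4 · 1 = 4
Summing: (d * Id)(3305) = 3305 + 1322 + 10 + 4 = 4641.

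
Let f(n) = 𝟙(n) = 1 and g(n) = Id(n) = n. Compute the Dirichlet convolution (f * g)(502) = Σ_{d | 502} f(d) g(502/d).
(𝟙 * Id)(502) = 756

Divisors of 502: [1, 2, 251, 502]. For each d | 502:
  d = 1: 𝟙(1) · Id(502/1) = 1 · 502 = 502
  d = 2: 𝟙(2) · Id(502/2) = 1 · 251 = 251
  d = 251: 𝟙(251) · Id(502/251) = 1 · 2 = 2
  d = 502: 𝟙(502) · Id(502/502) = 1 · 1 = 1
Summing: (𝟙 * Id)(502) = 502 + 251 + 2 + 1 = 756.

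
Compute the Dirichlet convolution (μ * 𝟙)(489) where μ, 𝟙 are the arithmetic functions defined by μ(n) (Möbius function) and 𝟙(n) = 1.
(μ * 𝟙)(489) = 0

Divisors of 489: [1, 3, 163, 489]. For each d | 489:
  d = 1: μ(1) · 𝟙(489/1) = 1 · 1 = 1
  d = 3: μ(3) · 𝟙(489/3) = -1 · 1 = -1
  d = 163: μ(163) · 𝟙(489/163) = -1 · 1 = -1
  d = 489: μ(489) · 𝟙(489/489) = 1 · 1 = 1
Summing: (μ * 𝟙)(489) = 1 + -1 + -1 + 1 = 0.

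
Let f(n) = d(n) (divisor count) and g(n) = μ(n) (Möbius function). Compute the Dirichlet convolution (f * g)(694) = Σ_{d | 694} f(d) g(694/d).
(d * μ)(694) = 1

Divisors of 694: [1, 2, 347, 694]. For each d | 694:
  d = 1: d(1) · μ(694/1) = 1 · 1 = 1
  d = 2: d(2) · μ(694/2) = 2 · -1 = -2
  d = 347: d(347) · μ(694/347) = 2 · -1 = -2
  d = 694: d(694) · μ(694/694) = 4 · 1 = 4
Summing: (d * μ)(694) = 1 + -2 + -2 + 4 = 1.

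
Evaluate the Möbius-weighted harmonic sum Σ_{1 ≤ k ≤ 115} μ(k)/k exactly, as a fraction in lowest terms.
Σ μ(k)/k = -11695632086357284237991577642263648122717789/451572209148822968402074375593480892761066957

Values of μ(k) for 1 ≤ k ≤ 115: μ(1) = 1, μ(2) = -1, μ(3) = -1, μ(5) = -1, μ(6) = 1, μ(7) = -1, μ(10) = 1, μ(11) = -1, μ(13) = -1, μ(14) = 1, μ(15) = 1, μ(17) = -1, μ(19) = -1, μ(21) = 1, μ(22) = 1, μ(23) = -1, μ(26) = 1, μ(29) = -1, μ(30) = -1, μ(31) = -1, μ(33) = 1, μ(34) = 1, μ(35) = 1, μ(37) = -1, μ(38) = 1, μ(39) = 1, μ(41) = -1, μ(42) = -1, μ(43) = -1, μ(46) = 1, μ(47) = -1, μ(51) = 1, μ(53) = -1, μ(55) = 1, μ(57) = 1, μ(58) = 1, μ(59) = -1, μ(61) = -1, μ(62) = 1, μ(65) = 1, μ(66) = -1, μ(67) = -1, μ(69) = 1, μ(70) = -1, μ(71) = -1, μ(73) = -1, μ(74) = 1, μ(77) = 1, μ(78) = -1, μ(79) = -1, μ(82) = 1, μ(83) = -1, μ(85) = 1, μ(86) = 1, μ(87) = 1, μ(89) = -1, μ(91) = 1, μ(93) = 1, μ(94) = 1, μ(95) = 1, μ(97) = -1, μ(101) = -1, μ(102) = -1, μ(103) = -1, μ(105) = -1, μ(106) = 1, μ(107) = -1, μ(109) = -1, μ(110) = -1, μ(111) = 1, μ(113) = -1, μ(114) = -1, μ(115) = 1, with μ = 0 on non-squarefree integers. Summing μ(k)/k for k where μ(k) ≠ 0 gives -11695632086357284237991577642263648122717789/451572209148822968402074375593480892761066957 ≈ -0.0259. (PNT ⟺ this sum → 0 as n → ∞.)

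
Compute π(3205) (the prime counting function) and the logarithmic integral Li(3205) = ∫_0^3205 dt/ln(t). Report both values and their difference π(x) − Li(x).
π(3205) = 453;  Li(3205) ≈ 468.26;  π(x) − Li(x) ≈ -15.26.

Direct count of primes ≤ 3205 gives π(3205) = 453. Numerical evaluation of the logarithmic integral gives Li(3205) ≈ 468.26. The difference π(x) − Li(x) ≈ -15.26 is typically negative for small/moderate x (Li(x) overestimates), though Littlewood's theorem shows this sign changes infinitely often.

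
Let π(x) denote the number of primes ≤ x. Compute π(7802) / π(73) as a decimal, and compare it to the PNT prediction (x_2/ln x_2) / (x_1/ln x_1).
π(7802)/π(73) = 987/21 ≈ 47.0000;  PNT prediction ≈ 51.1653.

π(73) = 21 and π(7802) = 987, so π(7802)/π(73) ≈ 47.0000. The PNT-predicted ratio is (7802/ln(7802)) / (73/ln(73)) ≈ 51.1653. The two agree to within a few percent, as expected.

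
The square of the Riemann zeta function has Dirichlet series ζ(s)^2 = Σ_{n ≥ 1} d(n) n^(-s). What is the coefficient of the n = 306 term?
d(306) = 12

ζ(s)^2 = (Σ 1/m^s)(Σ 1/k^s). The coefficient of 1/n^s in the product is the number of ordered pairs (m, k) with mk = n, which equals d(n). For n = 306, divisors are [1, 2, 3, 6, 9, 17, 18, 34, 51, 102, 153, 306], so d(306) = 12.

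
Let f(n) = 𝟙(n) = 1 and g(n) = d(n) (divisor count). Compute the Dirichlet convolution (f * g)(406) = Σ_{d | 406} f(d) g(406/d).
(𝟙 * d)(406) = 27

Divisors of 406: [1, 2, 7, 14, 29, 58, 203, 406]. For each d | 406:
  d = 1: 𝟙(1) · d(406/1) = 1 · 8 = 8
  d = 2: 𝟙(2) · d(406/2) = 1 · 4 = 4
  d = 7: 𝟙(7) · d(406/7) = 1 · 4 = 4
  d = 14: 𝟙(14) · d(406/14) = 1 · 2 = 2
  d = 29: 𝟙(29) · d(406/29) = 1 · 4 = 4
  d = 58: 𝟙(58) · d(406/58) = 1 · 2 = 2
  d = 203: 𝟙(203) · d(406/203) = 1 · 2 = 2
  d = 406: 𝟙(406) · d(406/406) = 1 · 1 = 1
Summing: (𝟙 * d)(406) = 8 + 4 + 4 + 2 + 4 + 2 + 2 + 1 = 27.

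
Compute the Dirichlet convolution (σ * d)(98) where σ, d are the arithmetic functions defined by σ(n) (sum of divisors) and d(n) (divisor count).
(σ * d)(98) = 380

Divisors of 98: [1, 2, 7, 14, 49, 98]. For each d | 98:
  d = 1: σ(1) · d(98/1) = 1 · 6 = 6
  d = 2: σ(2) · d(98/2) = 3 · 3 = 9
  d = 7: σ(7) · d(98/7) = 8 · 4 = 32
  d = 14: σ(14) · d(98/14) = 24 · 2 = 48
  d = 49: σ(49) · d(98/49) = 57 · 2 = 114
  d = 98: σ(98) · d(98/98) = 171 · 1 = 171
Summing: (σ * d)(98) = 6 + 9 + 32 + 48 + 114 + 171 = 380.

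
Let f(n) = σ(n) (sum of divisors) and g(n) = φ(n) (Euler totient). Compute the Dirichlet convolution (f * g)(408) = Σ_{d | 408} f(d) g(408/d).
(σ * φ)(408) = 6528

Divisors of 408: [1, 2, 3, 4, 6, 8, 12, 17, 24, 34, 51, 68, 102, 136, 204, 408]. For each d | 408:
  d = 1: σ(1) · φ(408/1) = 1 · 128 = 128
  d = 2: σ(2) · φ(408/2) = 3 · 64 = 192
  d = 3: σ(3) · φ(408/3) = 4 · 64 = 256
  d = 4: σ(4) · φ(408/4) = 7 · 32 = 224
  d = 6: σ(6) · φ(408/6) = 12 · 32 = 384
  d = 8: σ(8) · φ(408/8) = 15 · 32 = 480
  d = 12: σ(12) · φ(408/12) = 28 · 16 = 448
  d = 17: σ(17) · φ(408/17) = 18 · 8 = 144
  d = 24: σ(24) · φ(408/24) = 60 · 16 = 960
  d = 34: σ(34) · φ(408/34) = 54 · 4 = 216
  d = 51: σ(51) · φ(408/51) = 72 · 4 = 288
  d = 68: σ(68) · φ(408/68) = 126 · 2 = 252
  d = 102: σ(102) · φ(408/102) = 216 · 2 = 432
  d = 136: σ(136) · φ(408/136) = 270 · 2 = 540
  d = 204: σ(204) · φ(408/204) = 504 · 1 = 504
  d = 408: σ(408) · φ(408/408) = 1080 · 1 = 1080
Summing: (σ * φ)(408) = 128 + 192 + 256 + 224 + 384 + 480 + 448 + 144 + 960 + 216 + 288 + 252 + 432 + 540 + 504 + 1080 = 6528.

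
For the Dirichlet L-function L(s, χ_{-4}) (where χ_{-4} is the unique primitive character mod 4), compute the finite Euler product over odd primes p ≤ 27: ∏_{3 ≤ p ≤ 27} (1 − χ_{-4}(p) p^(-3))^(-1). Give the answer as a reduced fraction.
∏ = 177358697820836675/183046656872153088

The odd primes p ≤ 27 are [3, 5, 7, 11, 13, 17, 19, 23]. For each, χ(p) = 1 if p ≡ 1 mod 4, χ(p) = −1 if p ≡ 3 mod 4. Taking (1 − χ(p)/p^3)^(-1) = p^3/(p^3 − χ(p)): (1 − (-1)/3^3)^(-1) · (1 − (1)/5^3)^(-1) · (1 − (-1)/7^3)^(-1) · (1 − (-1)/11^3)^(-1) · (1 − (1)/13^3)^(-1) · (1 − (1)/17^3)^(-1) · (1 − (-1)/19^3)^(-1) · (1 − (-1)/23^3)^(-1) = 177358697820836675/183046656872153088.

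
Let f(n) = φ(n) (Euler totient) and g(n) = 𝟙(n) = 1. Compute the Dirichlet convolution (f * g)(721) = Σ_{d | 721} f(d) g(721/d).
(φ * 𝟙)(721) = 721

Divisors of 721: [1, 7, 103, 721]. For each d | 721:
  d = 1: φ(1) · 𝟙(721/1) = 1 · 1 = 1
  d = 7: φ(7) · 𝟙(721/7) = 6 · 1 = 6
  d = 103: φ(103) · 𝟙(721/103) = 102 · 1 = 102
  d = 721: φ(721) · 𝟙(721/721) = 612 · 1 = 612
Summing: (φ * 𝟙)(721) = 1 + 6 + 102 + 612 = 721.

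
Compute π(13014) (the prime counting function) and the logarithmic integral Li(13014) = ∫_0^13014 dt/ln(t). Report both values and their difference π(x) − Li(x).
π(13014) = 1551;  Li(13014) ≈ 1568.59;  π(x) − Li(x) ≈ -17.59.

Direct count of primes ≤ 13014 gives π(13014) = 1551. Numerical evaluation of the logarithmic integral gives Li(13014) ≈ 1568.59. The difference π(x) − Li(x) ≈ -17.59 is typically negative for small/moderate x (Li(x) overestimates), though Littlewood's theorem shows this sign changes infinitely often.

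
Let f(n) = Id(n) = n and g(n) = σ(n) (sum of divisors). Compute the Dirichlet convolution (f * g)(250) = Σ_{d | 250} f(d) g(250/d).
(Id * σ)(250) = 2930

Divisors of 250: [1, 2, 5, 10, 25, 50, 125, 250]. For each d | 250:
  d = 1: Id(1) · σ(250/1) = 1 · 468 = 468
  d = 2: Id(2) · σ(250/2) = 2 · 156 = 312
  d = 5: Id(5) · σ(250/5) = 5 · 93 = 465
  d = 10: Id(10) · σ(250/10) = 10 · 31 = 310
  d = 25: Id(25) · σ(250/25) = 25 · 18 = 450
  d = 50: Id(50) · σ(250/50) = 50 · 6 = 300
  d = 125: Id(125) · σ(250/125) = 125 · 3 = 375
  d = 250: Id(250) · σ(250/250) = 250 · 1 = 250
Summing: (Id * σ)(250) = 468 + 312 + 465 + 310 + 450 + 300 + 375 + 250 = 2930.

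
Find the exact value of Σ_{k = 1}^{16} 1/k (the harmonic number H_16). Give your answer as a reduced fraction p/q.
H_16 = 2436559/720720

Direct summation: H_16 = 1 + 1/2 + ... + 1/16. The least common denominator is lcm(1, ..., 16) = 720720; over this denominator the numerator is 720720 + 360360 + 240240 + 180180 + 144144 + 120120 + 102960 + 90090 + 80080 + 72072 + 65520 + 60060 + 55440 + 51480 + 48048 + 45045 = 2436559, so H_16 = 2436559/720720 (already in lowest terms) ≈ 3.38073. (The PNT-adjacent estimate ln(16) + γ ≈ 3.34980 matches within O(1/n).)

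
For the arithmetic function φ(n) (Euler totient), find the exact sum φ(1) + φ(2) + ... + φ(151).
Σ_{n ≤ 151} φ(n) = 7008

Compute φ(n) for each 1 ≤ n ≤ 151: φ(1) = 1, φ(2) = 1, φ(3) = 2, φ(4) = 2, φ(5) = 4, φ(6) = 2, φ(7) = 6, φ(8) = 4, φ(9) = 6, φ(10) = 4, φ(11) = 10, φ(12) = 4, φ(13) = 12, φ(14) = 6, φ(15) = 8, φ(16) = 8, φ(17) = 16, φ(18) = 6, φ(19) = 18, φ(20) = 8, φ(21) = 12, φ(22) = 10, φ(23) = 22, φ(24) = 8, φ(25) = 20, φ(26) = 12, φ(27) = 18, φ(28) = 12, φ(29) = 28, φ(30) = 8, φ(31) = 30, φ(32) = 16, φ(33) = 20, φ(34) = 16, φ(35) = 24, φ(36) = 12, φ(37) = 36, φ(38) = 18, φ(39) = 24, φ(40) = 16, φ(41) = 40, φ(42) = 12, φ(43) = 42, φ(44) = 20, φ(45) = 24, φ(46) = 22, φ(47) = 46, φ(48) = 16, φ(49) = 42, φ(50) = 20, φ(51) = 32, φ(52) = 24, φ(53) = 52, φ(54) = 18, φ(55) = 40, φ(56) = 24, φ(57) = 36, φ(58) = 28, φ(59) = 58, φ(60) = 16, φ(61) = 60, φ(62) = 30, φ(63) = 36, φ(64) = 32, φ(65) = 48, φ(66) = 20, φ(67) = 66, φ(68) = 32, φ(69) = 44, φ(70) = 24, φ(71) = 70, φ(72) = 24, φ(73) = 72, φ(74) = 36, φ(75) = 40, φ(76) = 36, φ(77) = 60, φ(78) = 24, φ(79) = 78, φ(80) = 32, φ(81) = 54, φ(82) = 40, φ(83) = 82, φ(84) = 24, φ(85) = 64, φ(86) = 42, φ(87) = 56, φ(88) = 40, φ(89) = 88, φ(90) = 24, φ(91) = 72, φ(92) = 44, φ(93) = 60, φ(94) = 46, φ(95) = 72, φ(96) = 32, φ(97) = 96, φ(98) = 42, φ(99) = 60, φ(100) = 40, φ(101) = 100, φ(102) = 32, φ(103) = 102, φ(104) = 48, φ(105) = 48, φ(106) = 52, φ(107) = 106, φ(108) = 36, φ(109) = 108, φ(110) = 40, φ(111) = 72, φ(112) = 48, φ(113) = 112, φ(114) = 36, φ(115) = 88, φ(116) = 56, φ(117) = 72, φ(118) = 58, φ(119) = 96, φ(120) = 32, φ(121) = 110, φ(122) = 60, φ(123) = 80, φ(124) = 60, φ(125) = 100, φ(126) = 36, φ(127) = 126, φ(128) = 64, φ(129) = 84, φ(130) = 48, φ(131) = 130, φ(132) = 40, φ(133) = 108, φ(134) = 66, φ(135) = 72, φ(136) = 64, φ(137) = 136, φ(138) = 44, φ(139) = 138, φ(140) = 48, φ(141) = 92, φ(142) = 70, φ(143) = 120, φ(144) = 48, φ(145) = 112, φ(146) = 72, φ(147) = 84, φ(148) = 72, φ(149) = 148, φ(150) = 40, φ(151) = 150. Summing all 151 values: 7008. (Average order: Σ_{n ≤ x} φ(n) ~ (3/π²) x². For x = 151, (3/π²)·151² ≈ 6930.67.)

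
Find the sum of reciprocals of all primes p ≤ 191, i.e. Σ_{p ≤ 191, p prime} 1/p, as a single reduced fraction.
Σ 1/p = 1993491118321872720749042237885450777194444627325999952379378899379116158063/1030893141925860008499560888835674370998623848299590975192766715520279329390

π(191) = 43, so the primes ≤ 191 are [2, 3, 5, 7, 11, 13, 17, 19, 23, 29, 31, 37, 41, 43, 47, 53, 59, 61, 67, 71, 73, 79, 83, 89, 97, 101, 103, 107, 109, 113, 127, 131, 137, 139, 149, 151, 157, 163, 167, 173, 179, 181, 191]. Summing 1/p over these primes: 1993491118321872720749042237885450777194444627325999952379378899379116158063/1030893141925860008499560888835674370998623848299590975192766715520279329390 ≈ 1.9338. Mertens estimate ln ln(191) + 0.2615 ≈ 1.9202.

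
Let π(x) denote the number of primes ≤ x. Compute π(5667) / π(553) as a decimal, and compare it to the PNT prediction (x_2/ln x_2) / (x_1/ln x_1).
π(5667)/π(553) = 746/101 ≈ 7.3861;  PNT prediction ≈ 7.4884.

π(553) = 101 and π(5667) = 746, so π(5667)/π(553) ≈ 7.3861. The PNT-predicted ratio is (5667/ln(5667)) / (553/ln(553)) ≈ 7.4884. The two agree to within a few percent, as expected.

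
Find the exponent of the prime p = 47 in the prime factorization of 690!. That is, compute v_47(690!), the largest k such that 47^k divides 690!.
v_47(690!) = 14

Legendre's formula: v_p(n!) = Σ_{k ≥ 1} ⌊n / p^k⌋. For p = 47, n = 690, the terms are:
  ⌊690/47^1⌋ = ⌊690/47⌋ = 14
(the next term ⌊690/47^2⌋ = 0, terminating the sum). Summing: v_47(690!) = 14 = 14.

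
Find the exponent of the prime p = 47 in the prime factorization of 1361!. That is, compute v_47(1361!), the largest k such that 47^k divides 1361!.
v_47(1361!) = 28

Legendre's formula: v_p(n!) = Σ_{k ≥ 1} ⌊n / p^k⌋. For p = 47, n = 1361, the terms are:
  ⌊1361/47^1⌋ = ⌊1361/47⌋ = 28
(the next term ⌊1361/47^2⌋ = 0, terminating the sum). Summing: v_47(1361!) = 28 = 28.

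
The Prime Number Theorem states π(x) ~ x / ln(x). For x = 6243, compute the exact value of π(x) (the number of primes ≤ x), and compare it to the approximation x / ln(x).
π(6243) = 811;  x/ln(x) ≈ 714.37;  relative error ≈ 11.92%.

Directly count primes up to 6243: π(6243) = 811. The PNT approximation gives 6243/ln(6243) ≈ 6243/8.73922 ≈ 714.37. Relative error (π(x) − x/ln(x)) / π(x) ≈ 11.92%; the approximation is known to undercount slightly (Li(x) is a better estimate).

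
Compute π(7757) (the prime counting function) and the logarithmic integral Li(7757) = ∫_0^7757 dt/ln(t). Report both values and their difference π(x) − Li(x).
π(7757) = 984;  Li(7757) ≈ 999.33;  π(x) − Li(x) ≈ -15.33.

Direct count of primes ≤ 7757 gives π(7757) = 984. Numerical evaluation of the logarithmic integral gives Li(7757) ≈ 999.33. The difference π(x) − Li(x) ≈ -15.33 is typically negative for small/moderate x (Li(x) overestimates), though Littlewood's theorem shows this sign changes infinitely often.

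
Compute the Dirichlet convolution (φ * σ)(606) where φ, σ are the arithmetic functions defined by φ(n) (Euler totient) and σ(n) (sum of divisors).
(φ * σ)(606) = 4848

Divisors of 606: [1, 2, 3, 6, 101, 202, 303, 606]. For each d | 606:
  d = 1: φ(1) · σ(606/1) = 1 · 1224 = 1224
  d = 2: φ(2) · σ(606/2) = 1 · 408 = 408
  d = 3: φ(3) · σ(606/3) = 2 · 306 = 612
  d = 6: φ(6) · σ(606/6) = 2 · 102 = 204
  d = 101: φ(101) · σ(606/101) = 100 · 12 = 1200
  d = 202: φ(202) · σ(606/202) = 100 · 4 = 400
  d = 303: φ(303) · σ(606/303) = 200 · 3 = 600
  d = 606: φ(606) · σ(606/606) = 200 · 1 = 200
Summing: (φ * σ)(606) = 1224 + 408 + 612 + 204 + 1200 + 400 + 600 + 200 = 4848.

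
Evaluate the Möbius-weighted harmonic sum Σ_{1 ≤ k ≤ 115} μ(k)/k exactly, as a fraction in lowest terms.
Σ μ(k)/k = -11695632086357284237991577642263648122717789/451572209148822968402074375593480892761066957

Values of μ(k) for 1 ≤ k ≤ 115: μ(1) = 1, μ(2) = -1, μ(3) = -1, μ(5) = -1, μ(6) = 1, μ(7) = -1, μ(10) = 1, μ(11) = -1, μ(13) = -1, μ(14) = 1, μ(15) = 1, μ(17) = -1, μ(19) = -1, μ(21) = 1, μ(22) = 1, μ(23) = -1, μ(26) = 1, μ(29) = -1, μ(30) = -1, μ(31) = -1, μ(33) = 1, μ(34) = 1, μ(35) = 1, μ(37) = -1, μ(38) = 1, μ(39) = 1, μ(41) = -1, μ(42) = -1, μ(43) = -1, μ(46) = 1, μ(47) = -1, μ(51) = 1, μ(53) = -1, μ(55) = 1, μ(57) = 1, μ(58) = 1, μ(59) = -1, μ(61) = -1, μ(62) = 1, μ(65) = 1, μ(66) = -1, μ(67) = -1, μ(69) = 1, μ(70) = -1, μ(71) = -1, μ(73) = -1, μ(74) = 1, μ(77) = 1, μ(78) = -1, μ(79) = -1, μ(82) = 1, μ(83) = -1, μ(85) = 1, μ(86) = 1, μ(87) = 1, μ(89) = -1, μ(91) = 1, μ(93) = 1, μ(94) = 1, μ(95) = 1, μ(97) = -1, μ(101) = -1, μ(102) = -1, μ(103) = -1, μ(105) = -1, μ(106) = 1, μ(107) = -1, μ(109) = -1, μ(110) = -1, μ(111) = 1, μ(113) = -1, μ(114) = -1, μ(115) = 1, with μ = 0 on non-squarefree integers. Summing μ(k)/k for k where μ(k) ≠ 0 gives -11695632086357284237991577642263648122717789/451572209148822968402074375593480892761066957 ≈ -0.0259. (PNT ⟺ this sum → 0 as n → ∞.)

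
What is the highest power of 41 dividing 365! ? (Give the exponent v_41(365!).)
v_41(365!) = 8

Legendre's formula: v_p(n!) = Σ_{k ≥ 1} ⌊n / p^k⌋. For p = 41, n = 365, the terms are:
  ⌊365/41^1⌋ = ⌊365/41⌋ = 8
(the next term ⌊365/41^2⌋ = 0, terminating the sum). Summing: v_41(365!) = 8 = 8.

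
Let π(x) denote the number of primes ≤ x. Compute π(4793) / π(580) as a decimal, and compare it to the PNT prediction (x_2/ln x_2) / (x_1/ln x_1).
π(4793)/π(580) = 645/106 ≈ 6.0849;  PNT prediction ≈ 6.2045.

π(580) = 106 and π(4793) = 645, so π(4793)/π(580) ≈ 6.0849. The PNT-predicted ratio is (4793/ln(4793)) / (580/ln(580)) ≈ 6.2045. The two agree to within a few percent, as expected.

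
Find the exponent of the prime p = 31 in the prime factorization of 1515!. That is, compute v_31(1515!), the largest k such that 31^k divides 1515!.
v_31(1515!) = 49

Legendre's formula: v_p(n!) = Σ_{k ≥ 1} ⌊n / p^k⌋. For p = 31, n = 1515, the terms are:
  ⌊1515/31^1⌋ = ⌊1515/31⌋ = 48
  ⌊1515/31^2⌋ = ⌊1515/961⌋ = 1
(the next term ⌊1515/31^3⌋ = 0, terminating the sum). Summing: v_31(1515!) = 48 + 1 = 49.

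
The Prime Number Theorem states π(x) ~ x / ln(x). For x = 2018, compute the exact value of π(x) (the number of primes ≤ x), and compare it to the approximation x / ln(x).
π(2018) = 306;  x/ln(x) ≈ 265.18;  relative error ≈ 13.34%.

Directly count primes up to 2018: π(2018) = 306. The PNT approximation gives 2018/ln(2018) ≈ 2018/7.60986 ≈ 265.18. Relative error (π(x) − x/ln(x)) / π(x) ≈ 13.34%; the approximation is known to undercount slightly (Li(x) is a better estimate).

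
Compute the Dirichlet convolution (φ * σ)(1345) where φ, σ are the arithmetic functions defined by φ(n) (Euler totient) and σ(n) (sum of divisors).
(φ * σ)(1345) = 5380

Divisors of 1345: [1, 5, 269, 1345]. For each d | 1345:
  d = 1: φ(1) · σ(1345/1) = 1 · 1620 = 1620
  d = 5: φ(5) · σ(1345/5) = 4 · 270 = 1080
  d = 269: φ(269) · σ(1345/269) = 268 · 6 = 1608
  d = 1345: φ(1345) · σ(1345/1345) = 1072 · 1 = 1072
Summing: (φ * σ)(1345) = 1620 + 1080 + 1608 + 1072 = 5380.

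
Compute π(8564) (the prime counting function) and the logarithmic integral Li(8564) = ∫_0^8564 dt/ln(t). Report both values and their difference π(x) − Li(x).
π(8564) = 1067;  Li(8564) ≈ 1088.93;  π(x) − Li(x) ≈ -21.93.

Direct count of primes ≤ 8564 gives π(8564) = 1067. Numerical evaluation of the logarithmic integral gives Li(8564) ≈ 1088.93. The difference π(x) − Li(x) ≈ -21.93 is typically negative for small/moderate x (Li(x) overestimates), though Littlewood's theorem shows this sign changes infinitely often.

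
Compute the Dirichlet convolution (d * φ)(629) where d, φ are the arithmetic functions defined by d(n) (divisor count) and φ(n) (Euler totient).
(d * φ)(629) = 684

Divisors of 629: [1, 17, 37, 629]. For each d | 629:
  d = 1: d(1) · φ(629/1) = 1 · 576 = 576
  d = 17: d(17) · φ(629/17) = 2 · 36 = 72
  d = 37: d(37) · φ(629/37) = 2 · 16 = 32
  d = 629: d(629) · φ(629/629) = 4 · 1 = 4
Summing: (d * φ)(629) = 576 + 72 + 32 + 4 = 684.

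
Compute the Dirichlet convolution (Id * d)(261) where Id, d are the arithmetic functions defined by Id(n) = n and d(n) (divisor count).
(Id * d)(261) = 558

Divisors of 261: [1, 3, 9, 29, 87, 261]. For each d | 261:
  d = 1: Id(1) · d(261/1) = 1 · 6 = 6
  d = 3: Id(3) · d(261/3) = 3 · 4 = 12
  d = 9: Id(9) · d(261/9) = 9 · 2 = 18
  d = 29: Id(29) · d(261/29) = 29 · 3 = 87
  d = 87: Id(87) · d(261/87) = 87 · 2 = 174
  d = 261: Id(261) · d(261/261) = 261 · 1 = 261
Summing: (Id * d)(261) = 6 + 12 + 18 + 87 + 174 + 261 = 558.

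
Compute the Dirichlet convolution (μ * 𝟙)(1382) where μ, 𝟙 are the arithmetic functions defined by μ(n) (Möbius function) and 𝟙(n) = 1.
(μ * 𝟙)(1382) = 0

Divisors of 1382: [1, 2, 691, 1382]. For each d | 1382:
  d = 1: μ(1) · 𝟙(1382/1) = 1 · 1 = 1
  d = 2: μ(2) · 𝟙(1382/2) = -1 · 1 = -1
  d = 691: μ(691) · 𝟙(1382/691) = -1 · 1 = -1
  d = 1382: μ(1382) · 𝟙(1382/1382) = 1 · 1 = 1
Summing: (μ * 𝟙)(1382) = 1 + -1 + -1 + 1 = 0.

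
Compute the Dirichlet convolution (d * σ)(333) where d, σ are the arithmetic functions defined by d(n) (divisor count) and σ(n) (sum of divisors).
(d * σ)(333) = 960

Divisors of 333: [1, 3, 9, 37, 111, 333]. For each d | 333:
  d = 1: d(1) · σ(333/1) = 1 · 494 = 494
  d = 3: d(3) · σ(333/3) = 2 · 152 = 304
  d = 9: d(9) · σ(333/9) = 3 · 38 = 114
  d = 37: d(37) · σ(333/37) = 2 · 13 = 26
  d = 111: d(111) · σ(333/111) = 4 · 4 = 16
  d = 333: d(333) · σ(333/333) = 6 · 1 = 6
Summing: (d * σ)(333) = 494 + 304 + 114 + 26 + 16 + 6 = 960.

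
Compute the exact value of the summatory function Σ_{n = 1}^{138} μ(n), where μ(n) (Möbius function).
Σ_{n ≤ 138} μ(n) = -3

Compute μ(n) for each 1 ≤ n ≤ 138: μ(1) = 1, μ(2) = -1, μ(3) = -1, μ(4) = 0, μ(5) = -1, μ(6) = 1, μ(7) = -1, μ(8) = 0, μ(9) = 0, μ(10) = 1, μ(11) = -1, μ(12) = 0, μ(13) = -1, μ(14) = 1, μ(15) = 1, μ(16) = 0, μ(17) = -1, μ(18) = 0, μ(19) = -1, μ(20) = 0, μ(21) = 1, μ(22) = 1, μ(23) = -1, μ(24) = 0, μ(25) = 0, μ(26) = 1, μ(27) = 0, μ(28) = 0, μ(29) = -1, μ(30) = -1, μ(31) = -1, μ(32) = 0, μ(33) = 1, μ(34) = 1, μ(35) = 1, μ(36) = 0, μ(37) = -1, μ(38) = 1, μ(39) = 1, μ(40) = 0, μ(41) = -1, μ(42) = -1, μ(43) = -1, μ(44) = 0, μ(45) = 0, μ(46) = 1, μ(47) = -1, μ(48) = 0, μ(49) = 0, μ(50) = 0, μ(51) = 1, μ(52) = 0, μ(53) = -1, μ(54) = 0, μ(55) = 1, μ(56) = 0, μ(57) = 1, μ(58) = 1, μ(59) = -1, μ(60) = 0, μ(61) = -1, μ(62) = 1, μ(63) = 0, μ(64) = 0, μ(65) = 1, μ(66) = -1, μ(67) = -1, μ(68) = 0, μ(69) = 1, μ(70) = -1, μ(71) = -1, μ(72) = 0, μ(73) = -1, μ(74) = 1, μ(75) = 0, μ(76) = 0, μ(77) = 1, μ(78) = -1, μ(79) = -1, μ(80) = 0, μ(81) = 0, μ(82) = 1, μ(83) = -1, μ(84) = 0, μ(85) = 1, μ(86) = 1, μ(87) = 1, μ(88) = 0, μ(89) = -1, μ(90) = 0, μ(91) = 1, μ(92) = 0, μ(93) = 1, μ(94) = 1, μ(95) = 1, μ(96) = 0, μ(97) = -1, μ(98) = 0, μ(99) = 0, μ(100) = 0, μ(101) = -1, μ(102) = -1, μ(103) = -1, μ(104) = 0, μ(105) = -1, μ(106) = 1, μ(107) = -1, μ(108) = 0, μ(109) = -1, μ(110) = -1, μ(111) = 1, μ(112) = 0, μ(113) = -1, μ(114) = -1, μ(115) = 1, μ(116) = 0, μ(117) = 0, μ(118) = 1, μ(119) = 1, μ(120) = 0, μ(121) = 0, μ(122) = 1, μ(123) = 1, μ(124) = 0, μ(125) = 0, μ(126) = 0, μ(127) = -1, μ(128) = 0, μ(129) = 1, μ(130) = -1, μ(131) = -1, μ(132) = 0, μ(133) = 1, μ(134) = 1, μ(135) = 0, μ(136) = 0, μ(137) = -1, μ(138) = -1. Summing all 138 values: -3. (Mertens function M(x) = Σ_{n ≤ x} μ(n); on average M(x) should be small (PNT ⟺ M(x) = o(x)).)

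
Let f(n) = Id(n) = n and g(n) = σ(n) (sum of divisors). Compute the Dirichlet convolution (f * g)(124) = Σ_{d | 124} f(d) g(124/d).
(Id * σ)(124) = 1071

Divisors of 124: [1, 2, 4, 31, 62, 124]. For each d | 124:
  d = 1: Id(1) · σ(124/1) = 1 · 224 = 224
  d = 2: Id(2) · σ(124/2) = 2 · 96 = 192
  d = 4: Id(4) · σ(124/4) = 4 · 32 = 128
  d = 31: Id(31) · σ(124/31) = 31 · 7 = 217
  d = 62: Id(62) · σ(124/62) = 62 · 3 = 186
  d = 124: Id(124) · σ(124/124) = 124 · 1 = 124
Summing: (Id * σ)(124) = 224 + 192 + 128 + 217 + 186 + 124 = 1071.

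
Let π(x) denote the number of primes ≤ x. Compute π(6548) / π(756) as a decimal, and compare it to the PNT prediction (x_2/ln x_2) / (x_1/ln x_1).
π(6548)/π(756) = 845/133 ≈ 6.3534;  PNT prediction ≈ 6.5333.

π(756) = 133 and π(6548) = 845, so π(6548)/π(756) ≈ 6.3534. The PNT-predicted ratio is (6548/ln(6548)) / (756/ln(756)) ≈ 6.5333. The two agree to within a few percent, as expected.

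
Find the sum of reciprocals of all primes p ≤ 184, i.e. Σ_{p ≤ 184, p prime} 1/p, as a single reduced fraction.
Σ 1/p = 10408867916382550633331528920459565913027063402071390584941986323453055203/5397346292805549782720214077673687806275517530364350655459511599582614290

π(184) = 42, so the primes ≤ 184 are [2, 3, 5, 7, 11, 13, 17, 19, 23, 29, 31, 37, 41, 43, 47, 53, 59, 61, 67, 71, 73, 79, 83, 89, 97, 101, 103, 107, 109, 113, 127, 131, 137, 139, 149, 151, 157, 163, 167, 173, 179, 181]. Summing 1/p over these primes: 10408867916382550633331528920459565913027063402071390584941986323453055203/5397346292805549782720214077673687806275517530364350655459511599582614290 ≈ 1.9285. Mertens estimate ln ln(184) + 0.2615 ≈ 1.9130.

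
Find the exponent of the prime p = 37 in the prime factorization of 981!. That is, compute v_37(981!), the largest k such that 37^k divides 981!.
v_37(981!) = 26

Legendre's formula: v_p(n!) = Σ_{k ≥ 1} ⌊n / p^k⌋. For p = 37, n = 981, the terms are:
  ⌊981/37^1⌋ = ⌊981/37⌋ = 26
(the next term ⌊981/37^2⌋ = 0, terminating the sum). Summing: v_37(981!) = 26 = 26.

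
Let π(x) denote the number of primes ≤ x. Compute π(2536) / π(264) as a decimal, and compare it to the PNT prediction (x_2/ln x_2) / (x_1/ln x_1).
π(2536)/π(264) = 370/56 ≈ 6.6071;  PNT prediction ≈ 6.8334.

π(264) = 56 and π(2536) = 370, so π(2536)/π(264) ≈ 6.6071. The PNT-predicted ratio is (2536/ln(2536)) / (264/ln(264)) ≈ 6.8334. The two agree to within a few percent, as expected.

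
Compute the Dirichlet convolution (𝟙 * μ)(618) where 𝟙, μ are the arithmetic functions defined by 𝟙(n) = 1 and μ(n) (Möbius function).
(𝟙 * μ)(618) = 0

Divisors of 618: [1, 2, 3, 6, 103, 206, 309, 618]. For each d | 618:
  d = 1: 𝟙(1) · μ(618/1) = 1 · -1 = -1
  d = 2: 𝟙(2) · μ(618/2) = 1 · 1 = 1
  d = 3: 𝟙(3) · μ(618/3) = 1 · 1 = 1
  d = 6: 𝟙(6) · μ(618/6) = 1 · -1 = -1
  d = 103: 𝟙(103) · μ(618/103) = 1 · 1 = 1
  d = 206: 𝟙(206) · μ(618/206) = 1 · -1 = -1
  d = 309: 𝟙(309) · μ(618/309) = 1 · -1 = -1
  d = 618: 𝟙(618) · μ(618/618) = 1 · 1 = 1
Summing: (𝟙 * μ)(618) = -1 + 1 + 1 + -1 + 1 + -1 + -1 + 1 = 0.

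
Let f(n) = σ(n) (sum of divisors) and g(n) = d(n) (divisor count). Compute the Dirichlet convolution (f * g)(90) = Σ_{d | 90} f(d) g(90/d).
(σ * d)(90) = 960

Divisors of 90: [1, 2, 3, 5, 6, 9, 10, 15, 18, 30, 45, 90]. For each d | 90:
  d = 1: σ(1) · d(90/1) = 1 · 12 = 12
  d = 2: σ(2) · d(90/2) = 3 · 6 = 18
  d = 3: σ(3) · d(90/3) = 4 · 8 = 32
  d = 5: σ(5) · d(90/5) = 6 · 6 = 36
  d = 6: σ(6) · d(90/6) = 12 · 4 = 48
  d = 9: σ(9) · d(90/9) = 13 · 4 = 52
  d = 10: σ(10) · d(90/10) = 18 · 3 = 54
  d = 15: σ(15) · d(90/15) = 24 · 4 = 96
  d = 18: σ(18) · d(90/18) = 39 · 2 = 78
  d = 30: σ(30) · d(90/30) = 72 · 2 = 144
  d = 45: σ(45) · d(90/45) = 78 · 2 = 156
  d = 90: σ(90) · d(90/90) = 234 · 1 = 234
Summing: (σ * d)(90) = 12 + 18 + 32 + 36 + 48 + 52 + 54 + 96 + 78 + 144 + 156 + 234 = 960.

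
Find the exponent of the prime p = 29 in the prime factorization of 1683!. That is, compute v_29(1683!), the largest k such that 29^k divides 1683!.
v_29(1683!) = 60

Legendre's formula: v_p(n!) = Σ_{k ≥ 1} ⌊n / p^k⌋. For p = 29, n = 1683, the terms are:
  ⌊1683/29^1⌋ = ⌊1683/29⌋ = 58
  ⌊1683/29^2⌋ = ⌊1683/841⌋ = 2
(the next term ⌊1683/29^3⌋ = 0, terminating the sum). Summing: v_29(1683!) = 58 + 2 = 60.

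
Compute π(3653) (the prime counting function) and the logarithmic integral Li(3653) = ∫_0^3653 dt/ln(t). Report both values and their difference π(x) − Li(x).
π(3653) = 510;  Li(3653) ≈ 523.30;  π(x) − Li(x) ≈ -13.30.

Direct count of primes ≤ 3653 gives π(3653) = 510. Numerical evaluation of the logarithmic integral gives Li(3653) ≈ 523.30. The difference π(x) − Li(x) ≈ -13.30 is typically negative for small/moderate x (Li(x) overestimates), though Littlewood's theorem shows this sign changes infinitely often.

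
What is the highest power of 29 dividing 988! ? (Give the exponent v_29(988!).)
v_29(988!) = 35

Legendre's formula: v_p(n!) = Σ_{k ≥ 1} ⌊n / p^k⌋. For p = 29, n = 988, the terms are:
  ⌊988/29^1⌋ = ⌊988/29⌋ = 34
  ⌊988/29^2⌋ = ⌊988/841⌋ = 1
(the next term ⌊988/29^3⌋ = 0, terminating the sum). Summing: v_29(988!) = 34 + 1 = 35.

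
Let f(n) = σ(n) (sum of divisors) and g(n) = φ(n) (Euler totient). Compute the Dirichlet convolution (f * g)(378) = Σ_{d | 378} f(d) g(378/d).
(σ * φ)(378) = 6048

Divisors of 378: [1, 2, 3, 6, 7, 9, 14, 18, 21, 27, 42, 54, 63, 126, 189, 378]. For each d | 378:
  d = 1: σ(1) · φ(378/1) = 1 · 108 = 108
  d = 2: σ(2) · φ(378/2) = 3 · 108 = 324
  d = 3: σ(3) · φ(378/3) = 4 · 36 = 144
  d = 6: σ(6) · φ(378/6) = 12 · 36 = 432
  d = 7: σ(7) · φ(378/7) = 8 · 18 = 144
  d = 9: σ(9) · φ(378/9) = 13 · 12 = 156
  d = 14: σ(14) · φ(378/14) = 24 · 18 = 432
  d = 18: σ(18) · φ(378/18) = 39 · 12 = 468
  d = 21: σ(21) · φ(378/21) = 32 · 6 = 192
  d = 27: σ(27) · φ(378/27) = 40 · 6 = 240
  d = 42: σ(42) · φ(378/42) = 96 · 6 = 576
  d = 54: σ(54) · φ(378/54) = 120 · 6 = 720
  d = 63: σ(63) · φ(378/63) = 104 · 2 = 208
  d = 126: σ(126) · φ(378/126) = 312 · 2 = 624
  d = 189: σ(189) · φ(378/189) = 320 · 1 = 320
  d = 378: σ(378) · φ(378/378) = 960 · 1 = 960
Summing: (σ * φ)(378) = 108 + 324 + 144 + 432 + 144 + 156 + 432 + 468 + 192 + 240 + 576 + 720 + 208 + 624 + 320 + 960 = 6048.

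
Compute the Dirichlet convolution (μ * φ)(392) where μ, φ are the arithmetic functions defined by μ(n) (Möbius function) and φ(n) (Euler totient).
(μ * φ)(392) = 72

Divisors of 392: [1, 2, 4, 7, 8, 14, 28, 49, 56, 98, 196, 392]. For each d | 392:
  d = 1: μ(1) · φ(392/1) = 1 · 168 = 168
  d = 2: μ(2) · φ(392/2) = -1 · 84 = -84
  d = 4: μ(4) · φ(392/4) = 0 · 42 = 0
  d = 7: μ(7) · φ(392/7) = -1 · 24 = -24
  d = 8: μ(8) · φ(392/8) = 0 · 42 = 0
  d = 14: μ(14) · φ(392/14) = 1 · 12 = 12
  d = 28: μ(28) · φ(392/28) = 0 · 6 = 0
  d = 49: μ(49) · φ(392/49) = 0 · 4 = 0
  d = 56: μ(56) · φ(392/56) = 0 · 6 = 0
  d = 98: μ(98) · φ(392/98) = 0 · 2 = 0
  d = 196: μ(196) · φ(392/196) = 0 · 1 = 0
  d = 392: μ(392) · φ(392/392) = 0 · 1 = 0
Summing: (μ * φ)(392) = 168 + -84 + 0 + -24 + 0 + 12 + 0 + 0 + 0 + 0 + 0 + 0 = 72.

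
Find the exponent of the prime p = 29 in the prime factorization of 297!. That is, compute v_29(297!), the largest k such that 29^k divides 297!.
v_29(297!) = 10

Legendre's formula: v_p(n!) = Σ_{k ≥ 1} ⌊n / p^k⌋. For p = 29, n = 297, the terms are:
  ⌊297/29^1⌋ = ⌊297/29⌋ = 10
(the next term ⌊297/29^2⌋ = 0, terminating the sum). Summing: v_29(297!) = 10 = 10.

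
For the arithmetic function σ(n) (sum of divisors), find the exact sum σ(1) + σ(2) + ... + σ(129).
Σ_{n ≤ 129} σ(n) = 13711

Compute σ(n) for each 1 ≤ n ≤ 129: σ(1) = 1, σ(2) = 3, σ(3) = 4, σ(4) = 7, σ(5) = 6, σ(6) = 12, σ(7) = 8, σ(8) = 15, σ(9) = 13, σ(10) = 18, σ(11) = 12, σ(12) = 28, σ(13) = 14, σ(14) = 24, σ(15) = 24, σ(16) = 31, σ(17) = 18, σ(18) = 39, σ(19) = 20, σ(20) = 42, σ(21) = 32, σ(22) = 36, σ(23) = 24, σ(24) = 60, σ(25) = 31, σ(26) = 42, σ(27) = 40, σ(28) = 56, σ(29) = 30, σ(30) = 72, σ(31) = 32, σ(32) = 63, σ(33) = 48, σ(34) = 54, σ(35) = 48, σ(36) = 91, σ(37) = 38, σ(38) = 60, σ(39) = 56, σ(40) = 90, σ(41) = 42, σ(42) = 96, σ(43) = 44, σ(44) = 84, σ(45) = 78, σ(46) = 72, σ(47) = 48, σ(48) = 124, σ(49) = 57, σ(50) = 93, σ(51) = 72, σ(52) = 98, σ(53) = 54, σ(54) = 120, σ(55) = 72, σ(56) = 120, σ(57) = 80, σ(58) = 90, σ(59) = 60, σ(60) = 168, σ(61) = 62, σ(62) = 96, σ(63) = 104, σ(64) = 127, σ(65) = 84, σ(66) = 144, σ(67) = 68, σ(68) = 126, σ(69) = 96, σ(70) = 144, σ(71) = 72, σ(72) = 195, σ(73) = 74, σ(74) = 114, σ(75) = 124, σ(76) = 140, σ(77) = 96, σ(78) = 168, σ(79) = 80, σ(80) = 186, σ(81) = 121, σ(82) = 126, σ(83) = 84, σ(84) = 224, σ(85) = 108, σ(86) = 132, σ(87) = 120, σ(88) = 180, σ(89) = 90, σ(90) = 234, σ(91) = 112, σ(92) = 168, σ(93) = 128, σ(94) = 144, σ(95) = 120, σ(96) = 252, σ(97) = 98, σ(98) = 171, σ(99) = 156, σ(100) = 217, σ(101) = 102, σ(102) = 216, σ(103) = 104, σ(104) = 210, σ(105) = 192, σ(106) = 162, σ(107) = 108, σ(108) = 280, σ(109) = 110, σ(110) = 216, σ(111) = 152, σ(112) = 248, σ(113) = 114, σ(114) = 240, σ(115) = 144, σ(116) = 210, σ(117) = 182, σ(118) = 180, σ(119) = 144, σ(120) = 360, σ(121) = 133, σ(122) = 186, σ(123) = 168, σ(124) = 224, σ(125) = 156, σ(126) = 312, σ(127) = 128, σ(128) = 255, σ(129) = 176. Summing all 129 values: 13711. (Average order: Σ_{n ≤ x} σ(n) ~ (π²/12) x². For x = 129, (π²/12)·129² ≈ 13686.67.)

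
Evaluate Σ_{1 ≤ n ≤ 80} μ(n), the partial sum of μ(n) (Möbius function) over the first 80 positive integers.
Σ_{n ≤ 80} μ(n) = -4

Compute μ(n) for each 1 ≤ n ≤ 80: μ(1) = 1, μ(2) = -1, μ(3) = -1, μ(4) = 0, μ(5) = -1, μ(6) = 1, μ(7) = -1, μ(8) = 0, μ(9) = 0, μ(10) = 1, μ(11) = -1, μ(12) = 0, μ(13) = -1, μ(14) = 1, μ(15) = 1, μ(16) = 0, μ(17) = -1, μ(18) = 0, μ(19) = -1, μ(20) = 0, μ(21) = 1, μ(22) = 1, μ(23) = -1, μ(24) = 0, μ(25) = 0, μ(26) = 1, μ(27) = 0, μ(28) = 0, μ(29) = -1, μ(30) = -1, μ(31) = -1, μ(32) = 0, μ(33) = 1, μ(34) = 1, μ(35) = 1, μ(36) = 0, μ(37) = -1, μ(38) = 1, μ(39) = 1, μ(40) = 0, μ(41) = -1, μ(42) = -1, μ(43) = -1, μ(44) = 0, μ(45) = 0, μ(46) = 1, μ(47) = -1, μ(48) = 0, μ(49) = 0, μ(50) = 0, μ(51) = 1, μ(52) = 0, μ(53) = -1, μ(54) = 0, μ(55) = 1, μ(56) = 0, μ(57) = 1, μ(58) = 1, μ(59) = -1, μ(60) = 0, μ(61) = -1, μ(62) = 1, μ(63) = 0, μ(64) = 0, μ(65) = 1, μ(66) = -1, μ(67) = -1, μ(68) = 0, μ(69) = 1, μ(70) = -1, μ(71) = -1, μ(72) = 0, μ(73) = -1, μ(74) = 1, μ(75) = 0, μ(76) = 0, μ(77) = 1, μ(78) = -1, μ(79) = -1, μ(80) = 0. Summing all 80 values: -4. (Mertens function M(x) = Σ_{n ≤ x} μ(n); on average M(x) should be small (PNT ⟺ M(x) = o(x)).)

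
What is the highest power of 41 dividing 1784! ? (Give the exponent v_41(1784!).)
v_41(1784!) = 44

Legendre's formula: v_p(n!) = Σ_{k ≥ 1} ⌊n / p^k⌋. For p = 41, n = 1784, the terms are:
  ⌊1784/41^1⌋ = ⌊1784/41⌋ = 43
  ⌊1784/41^2⌋ = ⌊1784/1681⌋ = 1
(the next term ⌊1784/41^3⌋ = 0, terminating the sum). Summing: v_41(1784!) = 43 + 1 = 44.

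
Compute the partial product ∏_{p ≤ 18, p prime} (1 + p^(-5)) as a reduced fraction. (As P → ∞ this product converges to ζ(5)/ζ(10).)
∏ = 45072610603883567072/43510716535257846875

The primes p ≤ 18 are [2, 3, 5, 7, 11, 13, 17]. For each, (1 + 1/p^5) = (p^5 + 1)/p^5. Multiplying these fractions over p ∈ [2, 3, 5, 7, 11, 13, 17] gives 45072610603883567072/43510716535257846875. (In the limit P → ∞ this tends to ζ(5)/ζ(10).)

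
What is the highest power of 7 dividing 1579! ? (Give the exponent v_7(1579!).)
v_7(1579!) = 261

Legendre's formula: v_p(n!) = Σ_{k ≥ 1} ⌊n / p^k⌋. For p = 7, n = 1579, the terms are:
  ⌊1579/7^1⌋ = ⌊1579/7⌋ = 225
  ⌊1579/7^2⌋ = ⌊1579/49⌋ = 32
  ⌊1579/7^3⌋ = ⌊1579/343⌋ = 4
(the next term ⌊1579/7^4⌋ = 0, terminating the sum). Summing: v_7(1579!) = 225 + 32 + 4 = 261.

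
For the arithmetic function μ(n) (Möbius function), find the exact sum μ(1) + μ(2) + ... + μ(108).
Σ_{n ≤ 108} μ(n) = -3

Compute μ(n) for each 1 ≤ n ≤ 108: μ(1) = 1, μ(2) = -1, μ(3) = -1, μ(4) = 0, μ(5) = -1, μ(6) = 1, μ(7) = -1, μ(8) = 0, μ(9) = 0, μ(10) = 1, μ(11) = -1, μ(12) = 0, μ(13) = -1, μ(14) = 1, μ(15) = 1, μ(16) = 0, μ(17) = -1, μ(18) = 0, μ(19) = -1, μ(20) = 0, μ(21) = 1, μ(22) = 1, μ(23) = -1, μ(24) = 0, μ(25) = 0, μ(26) = 1, μ(27) = 0, μ(28) = 0, μ(29) = -1, μ(30) = -1, μ(31) = -1, μ(32) = 0, μ(33) = 1, μ(34) = 1, μ(35) = 1, μ(36) = 0, μ(37) = -1, μ(38) = 1, μ(39) = 1, μ(40) = 0, μ(41) = -1, μ(42) = -1, μ(43) = -1, μ(44) = 0, μ(45) = 0, μ(46) = 1, μ(47) = -1, μ(48) = 0, μ(49) = 0, μ(50) = 0, μ(51) = 1, μ(52) = 0, μ(53) = -1, μ(54) = 0, μ(55) = 1, μ(56) = 0, μ(57) = 1, μ(58) = 1, μ(59) = -1, μ(60) = 0, μ(61) = -1, μ(62) = 1, μ(63) = 0, μ(64) = 0, μ(65) = 1, μ(66) = -1, μ(67) = -1, μ(68) = 0, μ(69) = 1, μ(70) = -1, μ(71) = -1, μ(72) = 0, μ(73) = -1, μ(74) = 1, μ(75) = 0, μ(76) = 0, μ(77) = 1, μ(78) = -1, μ(79) = -1, μ(80) = 0, μ(81) = 0, μ(82) = 1, μ(83) = -1, μ(84) = 0, μ(85) = 1, μ(86) = 1, μ(87) = 1, μ(88) = 0, μ(89) = -1, μ(90) = 0, μ(91) = 1, μ(92) = 0, μ(93) = 1, μ(94) = 1, μ(95) = 1, μ(96) = 0, μ(97) = -1, μ(98) = 0, μ(99) = 0, μ(100) = 0, μ(101) = -1, μ(102) = -1, μ(103) = -1, μ(104) = 0, μ(105) = -1, μ(106) = 1, μ(107) = -1, μ(108) = 0. Summing all 108 values: -3. (Mertens function M(x) = Σ_{n ≤ x} μ(n); on average M(x) should be small (PNT ⟺ M(x) = o(x)).)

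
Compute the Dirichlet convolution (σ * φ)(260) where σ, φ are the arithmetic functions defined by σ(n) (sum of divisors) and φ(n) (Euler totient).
(σ * φ)(260) = 3120

Divisors of 260: [1, 2, 4, 5, 10, 13, 20, 26, 52, 65, 130, 260]. For each d | 260:
  d = 1: σ(1) · φ(260/1) = 1 · 96 = 96
  d = 2: σ(2) · φ(260/2) = 3 · 48 = 144
  d = 4: σ(4) · φ(260/4) = 7 · 48 = 336
  d = 5: σ(5) · φ(260/5) = 6 · 24 = 144
  d = 10: σ(10) · φ(260/10) = 18 · 12 = 216
  d = 13: σ(13) · φ(260/13) = 14 · 8 = 112
  d = 20: σ(20) · φ(260/20) = 42 · 12 = 504
  d = 26: σ(26) · φ(260/26) = 42 · 4 = 168
  d = 52: σ(52) · φ(260/52) = 98 · 4 = 392
  d = 65: σ(65) · φ(260/65) = 84 · 2 = 168
  d = 130: σ(130) · φ(260/130) = 252 · 1 = 252
  d = 260: σ(260) · φ(260/260) = 588 · 1 = 588
Summing: (σ * φ)(260) = 96 + 144 + 336 + 144 + 216 + 112 + 504 + 168 + 392 + 168 + 252 + 588 = 3120.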